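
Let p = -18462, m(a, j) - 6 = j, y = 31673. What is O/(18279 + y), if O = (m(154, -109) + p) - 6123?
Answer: -1543/3122 ≈ -0.49423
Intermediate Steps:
m(a, j) = 6 + j
O = -24688 (O = ((6 - 109) - 18462) - 6123 = (-103 - 18462) - 6123 = -18565 - 6123 = -24688)
O/(18279 + y) = -24688/(18279 + 31673) = -24688/49952 = -24688*1/49952 = -1543/3122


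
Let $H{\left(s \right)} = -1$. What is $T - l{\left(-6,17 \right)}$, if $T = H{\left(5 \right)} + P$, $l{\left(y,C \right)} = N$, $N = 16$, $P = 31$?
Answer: $14$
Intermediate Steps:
$l{\left(y,C \right)} = 16$
$T = 30$ ($T = -1 + 31 = 30$)
$T - l{\left(-6,17 \right)} = 30 - 16 = 14$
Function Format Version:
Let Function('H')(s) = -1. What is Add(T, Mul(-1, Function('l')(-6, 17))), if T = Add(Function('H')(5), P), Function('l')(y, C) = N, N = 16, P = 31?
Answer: 14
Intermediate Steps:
Function('l')(y, C) = 16
T = 30 (T = Add(-1, 31) = 30)
Add(T, Mul(-1, Function('l')(-6, 17))) = Add(30, Mul(-1, 16)) = Add(30, -16) = 14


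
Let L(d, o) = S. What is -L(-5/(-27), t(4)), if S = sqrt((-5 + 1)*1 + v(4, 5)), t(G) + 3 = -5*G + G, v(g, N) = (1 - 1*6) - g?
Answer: -I*sqrt(13) ≈ -3.6056*I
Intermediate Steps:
v(g, N) = -5 - g (v(g, N) = (1 - 6) - g = -5 - g)
t(G) = -3 - 4*G (t(G) = -3 + (-5*G + G) = -3 - 4*G)
S = I*sqrt(13) (S = sqrt((-5 + 1)*1 + (-5 - 1*4)) = sqrt(-4*1 + (-5 - 4)) = sqrt(-4 - 9) = sqrt(-13) = I*sqrt(13) ≈ 3.6056*I)
L(d, o) = I*sqrt(13)
-L(-5/(-27), t(4)) = -I*sqrt(13)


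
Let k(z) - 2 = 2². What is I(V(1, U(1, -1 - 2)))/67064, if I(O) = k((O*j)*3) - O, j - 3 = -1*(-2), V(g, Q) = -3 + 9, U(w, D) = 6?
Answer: 0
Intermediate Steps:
V(g, Q) = 6
j = 5 (j = 3 - 1*(-2) = 3 + 2 = 5)
k(z) = 6 (k(z) = 2 + 2² = 2 + 4 = 6)
I(O) = 6 - O
I(V(1, U(1, -1 - 2)))/67064 = (6 - 1*6)/67064 = (6 - 6)*(1/67064) = 0*(1/67064) = 0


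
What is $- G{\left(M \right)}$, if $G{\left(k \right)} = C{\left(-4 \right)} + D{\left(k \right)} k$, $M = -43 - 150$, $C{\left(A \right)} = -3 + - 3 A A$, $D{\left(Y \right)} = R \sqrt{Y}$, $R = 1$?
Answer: $51 + 193 i \sqrt{193} \approx 51.0 + 2681.2 i$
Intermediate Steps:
$D{\left(Y \right)} = \sqrt{Y}$ ($D{\left(Y \right)} = 1 \sqrt{Y} = \sqrt{Y}$)
$C{\left(A \right)} = -3 - 3 A^{2}$
$M = -193$ ($M = -43 - 150 = -193$)
$G{\left(k \right)} = -51 + k^{\frac{3}{2}}$ ($G{\left(k \right)} = \left(-3 - 3 \left(-4\right)^{2}\right) + \sqrt{k} k = \left(-3 - 48\right) + k^{\frac{3}{2}} = -51 + k^{\frac{3}{2}}$)
$- G{\left(M \right)} = - (-51 + \left(-193\right)^{\frac{3}{2}}) = - (-51 - 193 i \sqrt{193}) = 51 + 193 i \sqrt{193}$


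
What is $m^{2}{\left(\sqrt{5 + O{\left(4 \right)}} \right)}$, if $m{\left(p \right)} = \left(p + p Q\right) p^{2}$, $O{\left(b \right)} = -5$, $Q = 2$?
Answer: $0$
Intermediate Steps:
$m{\left(p \right)} = 3 p^{3}$ ($m{\left(p \right)} = \left(p + p 2\right) p^{2} = \left(p + 2 p\right) p^{2} = 3 p p^{2} = 3 p^{3}$)
$m^{2}{\left(\sqrt{5 + O{\left(4 \right)}} \right)} = \left(3 \left(\sqrt{5 - 5}\right)^{3}\right)^{2} = \left(3 \left(\sqrt{0}\right)^{3}\right)^{2} = \left(3 \cdot 0^{3}\right)^{2} = \left(3 \cdot 0\right)^{2} = 0^{2} = 0$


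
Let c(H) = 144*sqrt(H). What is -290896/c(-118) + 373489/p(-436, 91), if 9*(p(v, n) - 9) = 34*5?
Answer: 3361401/251 + 18181*I*sqrt(118)/1062 ≈ 13392.0 + 185.97*I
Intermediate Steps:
p(v, n) = 251/9 (p(v, n) = 9 + (34*5)/9 = 9 + (1/9)*170 = 9 + 170/9 = 251/9)
-290896/c(-118) + 373489/p(-436, 91) = -290896*(-I*sqrt(118)/16992) + 373489/(251/9) = -290896*(-I*sqrt(118)/16992) + 373489*(9/251) = -290896*(-I*sqrt(118)/16992) + 3361401/251 = -(-18181)*I*sqrt(118)/1062 + 3361401/251 = 18181*I*sqrt(118)/1062 + 3361401/251 = 3361401/251 + 18181*I*sqrt(118)/1062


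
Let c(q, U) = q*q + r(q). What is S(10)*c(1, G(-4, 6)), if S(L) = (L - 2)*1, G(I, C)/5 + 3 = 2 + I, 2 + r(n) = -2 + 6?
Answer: 24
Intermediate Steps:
r(n) = 2 (r(n) = -2 + (-2 + 6) = -2 + 4 = 2)
G(I, C) = -5 + 5*I (G(I, C) = -15 + 5*(2 + I) = -15 + (10 + 5*I) = -5 + 5*I)
S(L) = -2 + L (S(L) = (-2 + L)*1 = -2 + L)
c(q, U) = 2 + q² (c(q, U) = q*q + 2 = q² + 2 = 2 + q²)
S(10)*c(1, G(-4, 6)) = (-2 + 10)*(2 + 1²) = 8*(2 + 1) = 8*3 = 24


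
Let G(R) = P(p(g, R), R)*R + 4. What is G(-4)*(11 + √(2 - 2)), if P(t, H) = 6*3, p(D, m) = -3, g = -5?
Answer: -748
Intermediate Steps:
P(t, H) = 18
G(R) = 4 + 18*R (G(R) = 18*R + 4 = 4 + 18*R)
G(-4)*(11 + √(2 - 2)) = (4 + 18*(-4))*(11 + √(2 - 2)) = (4 - 72)*(11 + √0) = -68*(11 + 0) = -68*11 = -748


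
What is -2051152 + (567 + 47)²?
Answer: -1674156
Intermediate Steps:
-2051152 + (567 + 47)² = -2051152 + 614² = -2051152 + 376996 = -1674156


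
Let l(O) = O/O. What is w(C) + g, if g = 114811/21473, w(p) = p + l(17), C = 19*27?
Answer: 11151933/21473 ≈ 519.35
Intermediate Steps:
C = 513
l(O) = 1
w(p) = 1 + p (w(p) = p + 1 = 1 + p)
g = 114811/21473 (g = 114811*(1/21473) = 114811/21473 ≈ 5.3468)
w(C) + g = (1 + 513) + 114811/21473 = 514 + 114811/21473 = 11151933/21473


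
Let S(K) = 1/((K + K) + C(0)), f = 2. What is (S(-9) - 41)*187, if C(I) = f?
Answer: -122859/16 ≈ -7678.7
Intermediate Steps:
C(I) = 2
S(K) = 1/(2 + 2*K) (S(K) = 1/((K + K) + 2) = 1/(2*K + 2) = 1/(2 + 2*K))
(S(-9) - 41)*187 = (1/(2*(1 - 9)) - 41)*187 = ((½)/(-8) - 41)*187 = ((½)*(-⅛) - 41)*187 = (-1/16 - 41)*187 = -657/16*187 = -122859/16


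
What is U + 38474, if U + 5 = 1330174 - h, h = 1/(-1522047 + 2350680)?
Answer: 1134102755018/828633 ≈ 1.3686e+6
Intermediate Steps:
h = 1/828633 ≈ 1.2068e-6
U = 1102221928976/828633 (U = -5 + (1330174 - 1*1/828633) = -5 + (1330174 - 1/828633) = -5 + 1102226072141/828633 = 1102221928976/828633 ≈ 1.3302e+6)
U + 38474 = 1102221928976/828633 + 38474 = 1134102755018/828633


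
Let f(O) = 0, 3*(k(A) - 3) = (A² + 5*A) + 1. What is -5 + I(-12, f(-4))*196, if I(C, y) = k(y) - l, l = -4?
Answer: 4297/3 ≈ 1432.3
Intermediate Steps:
k(A) = 10/3 + A²/3 + 5*A/3 (k(A) = 3 + ((A² + 5*A) + 1)/3 = 3 + (1 + A² + 5*A)/3 = 3 + (⅓ + A²/3 + 5*A/3) = 10/3 + A²/3 + 5*A/3)
I(C, y) = 22/3 + y²/3 + 5*y/3 (I(C, y) = (10/3 + y²/3 + 5*y/3) - 1*(-4) = (10/3 + y²/3 + 5*y/3) + 4 = 22/3 + y²/3 + 5*y/3)
-5 + I(-12, f(-4))*196 = -5 + (22/3 + (⅓)*0² + (5/3)*0)*196 = -5 + (22/3 + (⅓)*0 + 0)*196 = -5 + (22/3 + 0 + 0)*196 = -5 + (22/3)*196 = -5 + 4312/3 = 4297/3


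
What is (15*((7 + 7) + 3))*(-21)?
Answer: -5355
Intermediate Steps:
(15*((7 + 7) + 3))*(-21) = (15*(14 + 3))*(-21) = (15*17)*(-21) = 255*(-21) = -5355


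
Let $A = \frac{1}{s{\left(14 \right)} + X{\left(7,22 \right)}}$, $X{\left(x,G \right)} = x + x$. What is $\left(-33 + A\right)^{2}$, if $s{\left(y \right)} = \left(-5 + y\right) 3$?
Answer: $\frac{1827904}{1681} \approx 1087.4$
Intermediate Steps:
$X{\left(x,G \right)} = 2 x$
$s{\left(y \right)} = -15 + 3 y$
$A = \frac{1}{41}$ ($A = \frac{1}{\left(-15 + 3 \cdot 14\right) + 2 \cdot 7} = \frac{1}{\left(-15 + 42\right) + 14} = \frac{1}{27 + 14} = \frac{1}{41} \approx 0.02439$)
$\left(-33 + A\right)^{2} = \left(-33 + \frac{1}{41}\right)^{2} = \left(- \frac{1352}{41}\right)^{2} = \frac{1827904}{1681}$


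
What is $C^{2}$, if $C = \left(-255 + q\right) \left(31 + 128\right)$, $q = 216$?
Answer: $38452401$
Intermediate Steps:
$C = -6201$ ($C = \left(-255 + 216\right) \left(31 + 128\right) = \left(-39\right) 159 = -6201$)
$C^{2} = \left(-6201\right)^{2} = 38452401$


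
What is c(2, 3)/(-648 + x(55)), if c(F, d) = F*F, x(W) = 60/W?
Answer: -11/1779 ≈ -0.0061833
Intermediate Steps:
c(F, d) = F²
c(2, 3)/(-648 + x(55)) = 2²/(-648 + 60/55) = 4/(-648 + 60*(1/55)) = 4/(-648 + 12/11) = 4/(-7116/11) = 4*(-11/7116) = -11/1779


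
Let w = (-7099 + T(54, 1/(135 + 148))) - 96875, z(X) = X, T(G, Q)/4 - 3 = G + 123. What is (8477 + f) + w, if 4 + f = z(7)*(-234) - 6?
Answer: -96425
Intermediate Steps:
T(G, Q) = 504 + 4*G (T(G, Q) = 12 + 4*(G + 123) = 12 + 4*(123 + G) = 12 + (492 + 4*G) = 504 + 4*G)
w = -103254 (w = (-7099 + (504 + 4*54)) - 96875 = (-7099 + (504 + 216)) - 96875 = (-7099 + 720) - 96875 = -6379 - 96875 = -103254)
f = -1648 (f = -4 + (7*(-234) - 6) = -4 + (-1638 - 6) = -4 - 1644 = -1648)
(8477 + f) + w = (8477 - 1648) - 103254 = 6829 - 103254 = -96425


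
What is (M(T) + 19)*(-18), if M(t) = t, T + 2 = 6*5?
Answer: -846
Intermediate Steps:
T = 28 (T = -2 + 6*5 = -2 + 30 = 28)
(M(T) + 19)*(-18) = (28 + 19)*(-18) = 47*(-18) = -846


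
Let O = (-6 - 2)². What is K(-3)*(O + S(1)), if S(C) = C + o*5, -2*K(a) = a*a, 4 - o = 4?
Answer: -585/2 ≈ -292.50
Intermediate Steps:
o = 0 (o = 4 - 1*4 = 4 - 4 = 0)
K(a) = -a²/2 (K(a) = -a*a/2 = -a²/2)
O = 64 (O = (-8)² = 64)
S(C) = C (S(C) = C + 0*5 = C + 0 = C)
K(-3)*(O + S(1)) = (-½*(-3)²)*(64 + 1) = -½*9*65 = -9/2*65 = -585/2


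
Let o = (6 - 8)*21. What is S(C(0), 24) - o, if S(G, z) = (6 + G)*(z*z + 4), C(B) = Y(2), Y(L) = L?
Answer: 4682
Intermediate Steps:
C(B) = 2
S(G, z) = (4 + z²)*(6 + G) (S(G, z) = (6 + G)*(z² + 4) = (6 + G)*(4 + z²) = (4 + z²)*(6 + G))
o = -42 (o = -2*21 = -42)
S(C(0), 24) - o = (24 + 4*2 + 6*24² + 2*24²) - 1*(-42) = (24 + 8 + 6*576 + 2*576) + 42 = (24 + 8 + 3456 + 1152) + 42 = 4640 + 42 = 4682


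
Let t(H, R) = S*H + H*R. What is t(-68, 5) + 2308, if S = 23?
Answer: 404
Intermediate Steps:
t(H, R) = 23*H + H*R
t(-68, 5) + 2308 = -68*(23 + 5) + 2308 = -68*28 + 2308 = -1904 + 2308 = 404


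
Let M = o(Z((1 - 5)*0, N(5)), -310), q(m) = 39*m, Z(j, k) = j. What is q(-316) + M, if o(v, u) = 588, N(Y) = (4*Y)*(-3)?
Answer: -11736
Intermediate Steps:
N(Y) = -12*Y
M = 588
q(-316) + M = 39*(-316) + 588 = -12324 + 588 = -11736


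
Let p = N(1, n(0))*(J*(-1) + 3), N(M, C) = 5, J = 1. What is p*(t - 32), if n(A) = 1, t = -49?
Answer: -810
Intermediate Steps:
p = 10 (p = 5*(1*(-1) + 3) = 5*(-1 + 3) = 5*2 = 10)
p*(t - 32) = 10*(-49 - 32) = 10*(-81) = -810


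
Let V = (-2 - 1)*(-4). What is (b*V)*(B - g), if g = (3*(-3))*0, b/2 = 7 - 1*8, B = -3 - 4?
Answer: 168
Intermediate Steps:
B = -7
b = -2 (b = 2*(7 - 1*8) = 2*(7 - 8) = 2*(-1) = -2)
g = 0 (g = -9*0 = 0)
V = 12 (V = -3*(-4) = 12)
(b*V)*(B - g) = (-2*12)*(-7 - 1*0) = -24*(-7 + 0) = -24*(-7) = 168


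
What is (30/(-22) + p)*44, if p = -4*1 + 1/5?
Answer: -1136/5 ≈ -227.20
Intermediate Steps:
p = -19/5 (p = -4 + ⅕ = -19/5 ≈ -3.8000)
(30/(-22) + p)*44 = (30/(-22) - 19/5)*44 = (30*(-1/22) - 19/5)*44 = (-15/11 - 19/5)*44 = -284/55*44 = -1136/5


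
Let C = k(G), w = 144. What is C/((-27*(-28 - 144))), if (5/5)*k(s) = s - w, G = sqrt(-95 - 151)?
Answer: -4/129 + I*sqrt(246)/4644 ≈ -0.031008 + 0.0033773*I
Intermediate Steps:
G = I*sqrt(246) (G = sqrt(-246) = I*sqrt(246) ≈ 15.684*I)
k(s) = -144 + s (k(s) = s - 1*144 = s - 144 = -144 + s)
C = -144 + I*sqrt(246) ≈ -144.0 + 15.684*I
C/((-27*(-28 - 144))) = (-144 + I*sqrt(246))/((-27*(-28 - 144))) = (-144 + I*sqrt(246))/((-27*(-172))) = (-144 + I*sqrt(246))/4644 = (-144 + I*sqrt(246))*(1/4644) = -4/129 + I*sqrt(246)/4644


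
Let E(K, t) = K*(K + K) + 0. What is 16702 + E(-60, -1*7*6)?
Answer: 23902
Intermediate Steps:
E(K, t) = 2*K**2 (E(K, t) = K*(2*K) + 0 = 2*K**2 + 0 = 2*K**2)
16702 + E(-60, -1*7*6) = 16702 + 2*(-60)**2 = 16702 + 2*3600 = 16702 + 7200 = 23902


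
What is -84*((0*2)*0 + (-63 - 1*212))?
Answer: 23100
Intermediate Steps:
-84*((0*2)*0 + (-63 - 1*212)) = -84*(0*0 + (-63 - 212)) = -84*(0 - 275) = -84*(-275) = 23100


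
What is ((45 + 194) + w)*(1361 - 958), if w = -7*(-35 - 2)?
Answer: 200694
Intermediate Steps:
w = 259 (w = -7*(-37) = 259)
((45 + 194) + w)*(1361 - 958) = ((45 + 194) + 259)*(1361 - 958) = (239 + 259)*403 = 498*403 = 200694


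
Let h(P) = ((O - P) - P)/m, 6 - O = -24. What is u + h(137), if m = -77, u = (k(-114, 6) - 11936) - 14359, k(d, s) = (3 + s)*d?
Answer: -2103473/77 ≈ -27318.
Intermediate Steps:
k(d, s) = d*(3 + s)
u = -27321 (u = (-114*(3 + 6) - 11936) - 14359 = (-114*9 - 11936) - 14359 = (-1026 - 11936) - 14359 = -12962 - 14359 = -27321)
O = 30 (O = 6 - 1*(-24) = 6 + 24 = 30)
h(P) = -30/77 + 2*P/77 (h(P) = ((30 - P) - P)/(-77) = (30 - 2*P)*(-1/77) = -30/77 + 2*P/77)
u + h(137) = -27321 + (-30/77 + (2/77)*137) = -27321 + (-30/77 + 274/77) = -27321 + 244/77 = -2103473/77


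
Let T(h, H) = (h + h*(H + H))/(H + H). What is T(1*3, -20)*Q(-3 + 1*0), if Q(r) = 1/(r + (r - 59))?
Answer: -9/200 ≈ -0.045000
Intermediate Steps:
Q(r) = 1/(-59 + 2*r) (Q(r) = 1/(r + (-59 + r)) = 1/(-59 + 2*r))
T(h, H) = (h + 2*H*h)/(2*H) (T(h, H) = (h + h*(2*H))/((2*H)) = (h + 2*H*h)*(1/(2*H)) = (h + 2*H*h)/(2*H))
T(1*3, -20)*Q(-3 + 1*0) = (1*3 + (½)*(1*3)/(-20))/(-59 + 2*(-3 + 1*0)) = (3 + (½)*3*(-1/20))/(-59 + 2*(-3 + 0)) = (3 - 3/40)/(-59 + 2*(-3)) = 117/(40*(-59 - 6)) = (117/40)/(-65) = (117/40)*(-1/65) = -9/200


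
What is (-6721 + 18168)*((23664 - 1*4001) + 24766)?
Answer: 508578763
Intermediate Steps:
(-6721 + 18168)*((23664 - 1*4001) + 24766) = 11447*((23664 - 4001) + 24766) = 11447*(19663 + 24766) = 11447*44429 = 508578763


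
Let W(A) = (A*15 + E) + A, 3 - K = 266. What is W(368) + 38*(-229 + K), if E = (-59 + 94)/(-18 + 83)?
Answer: -166497/13 ≈ -12807.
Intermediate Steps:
K = -263 (K = 3 - 1*266 = 3 - 266 = -263)
E = 7/13 (E = 35/65 = 35*(1/65) = 7/13 ≈ 0.53846)
W(A) = 7/13 + 16*A (W(A) = (A*15 + 7/13) + A = (15*A + 7/13) + A = (7/13 + 15*A) + A = 7/13 + 16*A)
W(368) + 38*(-229 + K) = (7/13 + 16*368) + 38*(-229 - 263) = (7/13 + 5888) + 38*(-492) = 76551/13 - 18696 = -166497/13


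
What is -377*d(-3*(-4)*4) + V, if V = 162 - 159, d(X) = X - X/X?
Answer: -17716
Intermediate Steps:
d(X) = -1 + X (d(X) = X - 1*1 = X - 1 = -1 + X)
V = 3
-377*d(-3*(-4)*4) + V = -377*(-1 - 3*(-4)*4) + 3 = -377*(-1 + 12*4) + 3 = -377*(-1 + 48) + 3 = -377*47 + 3 = -17719 + 3 = -17716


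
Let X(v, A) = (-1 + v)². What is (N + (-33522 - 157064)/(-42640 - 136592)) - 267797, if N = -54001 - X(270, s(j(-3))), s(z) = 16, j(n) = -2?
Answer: -35322857651/89616 ≈ -3.9416e+5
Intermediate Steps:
N = -126362 (N = -54001 - (-1 + 270)² = -54001 - 1*269² = -54001 - 1*72361 = -54001 - 72361 = -126362)
(N + (-33522 - 157064)/(-42640 - 136592)) - 267797 = (-126362 + (-33522 - 157064)/(-42640 - 136592)) - 267797 = (-126362 - 190586/(-179232)) - 267797 = (-126362 - 190586*(-1/179232)) - 267797 = (-126362 + 95293/89616) - 267797 = -11323961699/89616 - 267797 = -35322857651/89616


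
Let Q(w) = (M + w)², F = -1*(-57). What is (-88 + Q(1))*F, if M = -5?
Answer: -4104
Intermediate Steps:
F = 57
Q(w) = (-5 + w)²
(-88 + Q(1))*F = (-88 + (-5 + 1)²)*57 = (-88 + (-4)²)*57 = (-88 + 16)*57 = -72*57 = -4104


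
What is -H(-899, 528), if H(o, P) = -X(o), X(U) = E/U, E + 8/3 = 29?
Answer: -79/2697 ≈ -0.029292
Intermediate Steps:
E = 79/3 (E = -8/3 + 29 = 79/3 ≈ 26.333)
X(U) = 79/(3*U)
H(o, P) = -79/(3*o)
-H(-899, 528) = -(-79)/(3*(-899)) = -(-79)*(-1)/(3*899) = -1*79/2697 = -79/2697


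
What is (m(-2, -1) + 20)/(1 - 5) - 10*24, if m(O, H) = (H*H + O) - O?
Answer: -981/4 ≈ -245.25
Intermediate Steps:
m(O, H) = H² (m(O, H) = (H² + O) - O = (O + H²) - O = H²)
(m(-2, -1) + 20)/(1 - 5) - 10*24 = ((-1)² + 20)/(1 - 5) - 10*24 = (1 + 20)/(-4) - 240 = 21*(-¼) - 240 = -21/4 - 240 = -981/4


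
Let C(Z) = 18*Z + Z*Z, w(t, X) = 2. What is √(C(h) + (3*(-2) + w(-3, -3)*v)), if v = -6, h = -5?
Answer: I*√83 ≈ 9.1104*I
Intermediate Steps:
C(Z) = Z² + 18*Z (C(Z) = 18*Z + Z² = Z² + 18*Z)
√(C(h) + (3*(-2) + w(-3, -3)*v)) = √(-5*(18 - 5) + (3*(-2) + 2*(-6))) = √(-5*13 + (-6 - 12)) = √(-65 - 18) = √(-83) = I*√83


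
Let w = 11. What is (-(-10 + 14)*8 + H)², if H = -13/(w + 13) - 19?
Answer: 1530169/576 ≈ 2656.5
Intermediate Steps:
H = -469/24 (H = -13/(11 + 13) - 19 = -13/24 - 19 = -469/24 ≈ -19.542)
(-(-10 + 14)*8 + H)² = (-(-10 + 14)*8 - 469/24)² = (-4*8 - 469/24)² = (-1*32 - 469/24)² = (-32 - 469/24)² = (-1237/24)² = 1530169/576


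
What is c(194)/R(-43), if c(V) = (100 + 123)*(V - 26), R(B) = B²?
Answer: 37464/1849 ≈ 20.262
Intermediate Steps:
c(V) = -5798 + 223*V (c(V) = 223*(-26 + V) = -5798 + 223*V)
c(194)/R(-43) = (-5798 + 223*194)/((-43)²) = (-5798 + 43262)/1849 = 37464*(1/1849) = 37464/1849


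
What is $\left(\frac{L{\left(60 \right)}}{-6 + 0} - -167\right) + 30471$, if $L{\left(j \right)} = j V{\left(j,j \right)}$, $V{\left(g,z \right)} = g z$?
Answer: $-5362$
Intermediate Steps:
$L{\left(j \right)} = j^{3}$ ($L{\left(j \right)} = j j j = j j^{2} = j^{3}$)
$\left(\frac{L{\left(60 \right)}}{-6 + 0} - -167\right) + 30471 = \left(\frac{60^{3}}{-6 + 0} - -167\right) + 30471 = \left(\frac{1}{-6} \cdot 216000 + \left(224 - 57\right)\right) + 30471 = \left(\left(- \frac{1}{6}\right) 216000 + 167\right) + 30471 = \left(-36000 + 167\right) + 30471 = -35833 + 30471 = -5362$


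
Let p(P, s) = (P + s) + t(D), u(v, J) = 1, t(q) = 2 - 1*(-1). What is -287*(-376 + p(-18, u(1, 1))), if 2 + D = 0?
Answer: 111930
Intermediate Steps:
D = -2 (D = -2 + 0 = -2)
t(q) = 3 (t(q) = 2 + 1 = 3)
p(P, s) = 3 + P + s (p(P, s) = (P + s) + 3 = 3 + P + s)
-287*(-376 + p(-18, u(1, 1))) = -287*(-376 + (3 - 18 + 1)) = -287*(-376 - 14) = -287*(-390) = 111930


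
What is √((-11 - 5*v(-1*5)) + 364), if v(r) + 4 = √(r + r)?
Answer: √(373 - 5*I*√10) ≈ 19.318 - 0.4093*I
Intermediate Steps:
v(r) = -4 + √2*√r (v(r) = -4 + √(r + r) = -4 + √(2*r) = -4 + √2*√r)
√((-11 - 5*v(-1*5)) + 364) = √((-11 - 5*(-4 + √2*√(-1*5))) + 364) = √((-11 - 5*(-4 + √2*√(-5))) + 364) = √((-11 - 5*(-4 + √2*(I*√5))) + 364) = √((-11 - 5*(-4 + I*√10)) + 364) = √((-11 + (20 - 5*I*√10)) + 364) = √((9 - 5*I*√10) + 364) = √(373 - 5*I*√10)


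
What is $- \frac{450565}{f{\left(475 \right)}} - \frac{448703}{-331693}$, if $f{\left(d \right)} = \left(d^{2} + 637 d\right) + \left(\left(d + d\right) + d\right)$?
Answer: $\frac{17639013966}{35134581025} \approx 0.50204$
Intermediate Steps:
$f{\left(d \right)} = d^{2} + 640 d$ ($f{\left(d \right)} = \left(d^{2} + 637 d\right) + \left(2 d + d\right) = \left(d^{2} + 637 d\right) + 3 d = d^{2} + 640 d$)
$- \frac{450565}{f{\left(475 \right)}} - \frac{448703}{-331693} = - \frac{450565}{475 \left(640 + 475\right)} - \frac{448703}{-331693} = - \frac{450565}{475 \cdot 1115} - - \frac{448703}{331693} = - \frac{450565}{529625} + \frac{448703}{331693} = \left(-450565\right) \frac{1}{529625} + \frac{448703}{331693} = - \frac{90113}{105925} + \frac{448703}{331693} = \frac{17639013966}{35134581025}$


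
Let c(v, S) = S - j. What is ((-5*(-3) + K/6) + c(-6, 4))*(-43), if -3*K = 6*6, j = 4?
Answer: -559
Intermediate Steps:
c(v, S) = -4 + S (c(v, S) = S - 1*4 = S - 4 = -4 + S)
K = -12 (K = -2*6 = -⅓*36 = -12)
((-5*(-3) + K/6) + c(-6, 4))*(-43) = ((-5*(-3) - 12/6) + (-4 + 4))*(-43) = ((15 - 12*⅙) + 0)*(-43) = ((15 - 2) + 0)*(-43) = (13 + 0)*(-43) = 13*(-43) = -559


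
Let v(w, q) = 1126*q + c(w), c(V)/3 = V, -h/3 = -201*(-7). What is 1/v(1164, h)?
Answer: -1/4749354 ≈ -2.1055e-7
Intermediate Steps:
h = -4221 (h = -(-603)*(-7) = -3*1407 = -4221)
c(V) = 3*V
v(w, q) = 3*w + 1126*q (v(w, q) = 1126*q + 3*w = 3*w + 1126*q)
1/v(1164, h) = 1/(3*1164 + 1126*(-4221)) = 1/(3492 - 4752846) = 1/(-4749354) = -1/4749354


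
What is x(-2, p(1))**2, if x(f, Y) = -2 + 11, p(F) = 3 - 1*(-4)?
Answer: 81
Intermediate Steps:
p(F) = 7 (p(F) = 3 + 4 = 7)
x(f, Y) = 9
x(-2, p(1))**2 = 9**2 = 81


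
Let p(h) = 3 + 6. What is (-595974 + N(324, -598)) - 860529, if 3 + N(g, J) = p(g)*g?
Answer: -1453590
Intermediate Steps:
p(h) = 9
N(g, J) = -3 + 9*g
(-595974 + N(324, -598)) - 860529 = (-595974 + (-3 + 9*324)) - 860529 = (-595974 + (-3 + 2916)) - 860529 = (-595974 + 2913) - 860529 = -593061 - 860529 = -1453590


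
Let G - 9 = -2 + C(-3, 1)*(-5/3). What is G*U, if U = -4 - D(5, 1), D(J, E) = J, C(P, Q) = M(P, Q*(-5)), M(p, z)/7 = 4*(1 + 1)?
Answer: 777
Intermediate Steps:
M(p, z) = 56 (M(p, z) = 7*(4*(1 + 1)) = 7*(4*2) = 7*8 = 56)
C(P, Q) = 56
G = -259/3 (G = 9 + (-2 + 56*(-5/3)) = 9 + (-2 - 280/3) = 9 - 286/3 = -259/3 ≈ -86.333)
U = -9 (U = -4 - 1*5 = -4 - 5 = -9)
G*U = -259/3*(-9) = 777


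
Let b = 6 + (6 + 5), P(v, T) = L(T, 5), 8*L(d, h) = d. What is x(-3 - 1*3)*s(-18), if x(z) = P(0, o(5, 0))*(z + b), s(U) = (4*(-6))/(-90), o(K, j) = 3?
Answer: 11/10 ≈ 1.1000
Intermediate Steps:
L(d, h) = d/8
P(v, T) = T/8
b = 17 (b = 6 + 11 = 17)
s(U) = 4/15 (s(U) = -24*(-1/90) = 4/15)
x(z) = 51/8 + 3*z/8 (x(z) = ((⅛)*3)*(z + 17) = 3*(17 + z)/8 = 51/8 + 3*z/8)
x(-3 - 1*3)*s(-18) = (51/8 + 3*(-3 - 1*3)/8)*(4/15) = (51/8 + 3*(-3 - 3)/8)*(4/15) = (51/8 + (3/8)*(-6))*(4/15) = (51/8 - 9/4)*(4/15) = (33/8)*(4/15) = 11/10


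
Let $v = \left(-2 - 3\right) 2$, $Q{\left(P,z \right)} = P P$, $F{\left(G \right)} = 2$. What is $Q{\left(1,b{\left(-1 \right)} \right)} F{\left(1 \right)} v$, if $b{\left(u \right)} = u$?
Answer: $-20$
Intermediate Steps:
$Q{\left(P,z \right)} = P^{2}$
$v = -10$ ($v = \left(-5\right) 2 = -10$)
$Q{\left(1,b{\left(-1 \right)} \right)} F{\left(1 \right)} v = 1^{2} \cdot 2 \left(-10\right) = 1 \cdot 2 \left(-10\right) = 2 \left(-10\right) = -20$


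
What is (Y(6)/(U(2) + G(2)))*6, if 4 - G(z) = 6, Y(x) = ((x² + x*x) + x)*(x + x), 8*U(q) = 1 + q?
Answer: -3456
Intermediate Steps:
U(q) = ⅛ + q/8 (U(q) = (1 + q)/8 = ⅛ + q/8)
Y(x) = 2*x*(x + 2*x²) (Y(x) = ((x² + x²) + x)*(2*x) = (2*x² + x)*(2*x) = (x + 2*x²)*(2*x) = 2*x*(x + 2*x²))
G(z) = -2 (G(z) = 4 - 1*6 = 4 - 6 = -2)
(Y(6)/(U(2) + G(2)))*6 = ((6²*(2 + 4*6))/((⅛ + (⅛)*2) - 2))*6 = ((36*(2 + 24))/((⅛ + ¼) - 2))*6 = ((36*26)/(3/8 - 2))*6 = (936/(-13/8))*6 = -8/13*936*6 = -576*6 = -3456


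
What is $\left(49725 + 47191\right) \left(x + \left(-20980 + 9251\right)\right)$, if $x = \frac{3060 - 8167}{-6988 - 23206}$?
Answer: $- \frac{17160931578102}{15097} \approx -1.1367 \cdot 10^{9}$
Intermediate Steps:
$x = \frac{5107}{30194}$ ($x = - \frac{5107}{-30194} = \left(-5107\right) \left(- \frac{1}{30194}\right) = \frac{5107}{30194} \approx 0.16914$)
$\left(49725 + 47191\right) \left(x + \left(-20980 + 9251\right)\right) = \left(49725 + 47191\right) \left(\frac{5107}{30194} + \left(-20980 + 9251\right)\right) = 96916 \left(\frac{5107}{30194} - 11729\right) = 96916 \left(- \frac{354140319}{30194}\right) = - \frac{17160931578102}{15097}$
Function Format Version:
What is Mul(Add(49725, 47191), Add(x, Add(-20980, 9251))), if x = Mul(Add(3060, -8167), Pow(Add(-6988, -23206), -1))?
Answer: Rational(-17160931578102, 15097) ≈ -1.1367e+9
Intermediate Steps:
x = Rational(5107, 30194) (x = Mul(-5107, Pow(-30194, -1)) = Mul(-5107, Rational(-1, 30194)) = Rational(5107, 30194) ≈ 0.16914)
Mul(Add(49725, 47191), Add(x, Add(-20980, 9251))) = Mul(Add(49725, 47191), Add(Rational(5107, 30194), Add(-20980, 9251))) = Mul(96916, Add(Rational(5107, 30194), -11729)) = Mul(96916, Rational(-354140319, 30194)) = Rational(-17160931578102, 15097)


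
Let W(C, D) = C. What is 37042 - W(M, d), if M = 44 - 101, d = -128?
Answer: 37099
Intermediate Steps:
M = -57
37042 - W(M, d) = 37042 - 1*(-57) = 37042 + 57 = 37099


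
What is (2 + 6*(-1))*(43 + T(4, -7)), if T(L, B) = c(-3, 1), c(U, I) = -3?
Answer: -160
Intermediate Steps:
T(L, B) = -3
(2 + 6*(-1))*(43 + T(4, -7)) = (2 + 6*(-1))*(43 - 3) = (2 - 6)*40 = -4*40 = -160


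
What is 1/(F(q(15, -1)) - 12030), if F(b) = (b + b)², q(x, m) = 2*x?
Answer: -1/8430 ≈ -0.00011862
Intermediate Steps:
F(b) = 4*b² (F(b) = (2*b)² = 4*b²)
1/(F(q(15, -1)) - 12030) = 1/(4*(2*15)² - 12030) = 1/(4*30² - 12030) = 1/(4*900 - 12030) = 1/(3600 - 12030) = 1/(-8430) = -1/8430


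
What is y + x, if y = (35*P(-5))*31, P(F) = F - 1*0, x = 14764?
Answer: 9339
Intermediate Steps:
P(F) = F (P(F) = F + 0 = F)
y = -5425 (y = (35*(-5))*31 = -175*31 = -5425)
y + x = -5425 + 14764 = 9339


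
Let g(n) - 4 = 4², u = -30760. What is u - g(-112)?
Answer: -30780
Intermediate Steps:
g(n) = 20 (g(n) = 4 + 4² = 4 + 16 = 20)
u - g(-112) = -30760 - 1*20 = -30760 - 20 = -30780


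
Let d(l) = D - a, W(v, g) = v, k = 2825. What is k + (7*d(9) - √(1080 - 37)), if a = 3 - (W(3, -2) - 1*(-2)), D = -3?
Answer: 2818 - √1043 ≈ 2785.7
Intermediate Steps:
a = -2 (a = 3 - (3 - 1*(-2)) = 3 - (3 + 2) = 3 - 1*5 = 3 - 5 = -2)
d(l) = -1 (d(l) = -3 - 1*(-2) = -3 + 2 = -1)
k + (7*d(9) - √(1080 - 37)) = 2825 + (7*(-1) - √(1080 - 37)) = 2825 + (-7 - √1043) = 2818 - √1043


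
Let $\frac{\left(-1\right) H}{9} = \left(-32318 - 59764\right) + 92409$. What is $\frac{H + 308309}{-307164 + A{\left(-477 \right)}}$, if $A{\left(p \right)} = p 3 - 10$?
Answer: $- \frac{305366}{308605} \approx -0.9895$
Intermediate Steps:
$H = -2943$ ($H = - 9 \left(\left(-32318 - 59764\right) + 92409\right) = - 9 \left(-92082 + 92409\right) = \left(-9\right) 327 = -2943$)
$A{\left(p \right)} = -10 + 3 p$ ($A{\left(p \right)} = 3 p - 10 = -10 + 3 p$)
$\frac{H + 308309}{-307164 + A{\left(-477 \right)}} = \frac{-2943 + 308309}{-307164 + \left(-10 + 3 \left(-477\right)\right)} = \frac{305366}{-307164 - 1441} = \frac{305366}{-308605} = 305366 \left(- \frac{1}{308605}\right) = - \frac{305366}{308605}$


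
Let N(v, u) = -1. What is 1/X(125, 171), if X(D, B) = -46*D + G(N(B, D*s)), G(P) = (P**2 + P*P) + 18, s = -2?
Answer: -1/5730 ≈ -0.00017452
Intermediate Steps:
G(P) = 18 + 2*P**2 (G(P) = (P**2 + P**2) + 18 = 2*P**2 + 18 = 18 + 2*P**2)
X(D, B) = 20 - 46*D (X(D, B) = -46*D + (18 + 2*(-1)**2) = -46*D + (18 + 2*1) = -46*D + (18 + 2) = -46*D + 20 = 20 - 46*D)
1/X(125, 171) = 1/(20 - 46*125) = 1/(20 - 5750) = 1/(-5730) = -1/5730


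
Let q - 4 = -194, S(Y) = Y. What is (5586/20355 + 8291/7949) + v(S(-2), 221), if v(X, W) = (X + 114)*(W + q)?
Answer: 187329781953/53933965 ≈ 3473.3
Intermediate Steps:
q = -190 (q = 4 - 194 = -190)
v(X, W) = (-190 + W)*(114 + X) (v(X, W) = (X + 114)*(W - 190) = (114 + X)*(-190 + W) = (-190 + W)*(114 + X))
(5586/20355 + 8291/7949) + v(S(-2), 221) = (5586/20355 + 8291/7949) + (-21660 - 190*(-2) + 114*221 + 221*(-2)) = (5586*(1/20355) + 8291*(1/7949)) + (-21660 + 380 + 25194 - 442) = (1862/6785 + 8291/7949) + 3472 = 71055473/53933965 + 3472 = 187329781953/53933965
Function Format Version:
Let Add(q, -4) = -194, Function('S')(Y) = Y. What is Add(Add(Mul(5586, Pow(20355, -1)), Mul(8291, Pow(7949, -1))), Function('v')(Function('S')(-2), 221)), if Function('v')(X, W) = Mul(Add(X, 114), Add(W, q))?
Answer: Rational(187329781953, 53933965) ≈ 3473.3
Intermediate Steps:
q = -190 (q = Add(4, -194) = -190)
Function('v')(X, W) = Mul(Add(-190, W), Add(114, X)) (Function('v')(X, W) = Mul(Add(X, 114), Add(W, -190)) = Mul(Add(114, X), Add(-190, W)) = Mul(Add(-190, W), Add(114, X)))
Add(Add(Mul(5586, Pow(20355, -1)), Mul(8291, Pow(7949, -1))), Function('v')(Function('S')(-2), 221)) = Add(Add(Mul(5586, Pow(20355, -1)), Mul(8291, Pow(7949, -1))), Add(-21660, Mul(-190, -2), Mul(114, 221), Mul(221, -2))) = Add(Add(Mul(5586, Rational(1, 20355)), Mul(8291, Rational(1, 7949))), Add(-21660, 380, 25194, -442)) = Add(Add(Rational(1862, 6785), Rational(8291, 7949)), 3472) = Add(Rational(71055473, 53933965), 3472) = Rational(187329781953, 53933965)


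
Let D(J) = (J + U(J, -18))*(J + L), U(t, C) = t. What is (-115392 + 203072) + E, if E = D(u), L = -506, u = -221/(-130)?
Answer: 4298269/50 ≈ 85965.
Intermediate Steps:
u = 17/10 (u = -221*(-1/130) = 17/10 ≈ 1.7000)
D(J) = 2*J*(-506 + J) (D(J) = (J + J)*(J - 506) = (2*J)*(-506 + J) = 2*J*(-506 + J))
E = -85731/50 (E = 2*(17/10)*(-506 + 17/10) = 2*(17/10)*(-5043/10) = -85731/50 ≈ -1714.6)
(-115392 + 203072) + E = (-115392 + 203072) - 85731/50 = 87680 - 85731/50 = 4298269/50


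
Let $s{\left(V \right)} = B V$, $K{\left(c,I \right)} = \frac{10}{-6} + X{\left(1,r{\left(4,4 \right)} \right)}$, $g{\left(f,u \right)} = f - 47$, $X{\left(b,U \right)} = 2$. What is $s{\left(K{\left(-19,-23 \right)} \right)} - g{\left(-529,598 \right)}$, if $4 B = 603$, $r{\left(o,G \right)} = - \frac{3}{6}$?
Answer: $\frac{2505}{4} \approx 626.25$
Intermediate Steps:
$r{\left(o,G \right)} = - \frac{1}{2}$ ($r{\left(o,G \right)} = \left(-3\right) \frac{1}{6} = - \frac{1}{2}$)
$B = \frac{603}{4}$ ($B = \frac{1}{4} \cdot 603 = \frac{603}{4} \approx 150.75$)
$g{\left(f,u \right)} = -47 + f$
$K{\left(c,I \right)} = \frac{1}{3}$ ($K{\left(c,I \right)} = \frac{10}{-6} + 2 = 10 \left(- \frac{1}{6}\right) + 2 = - \frac{5}{3} + 2 = \frac{1}{3}$)
$s{\left(V \right)} = \frac{603 V}{4}$
$s{\left(K{\left(-19,-23 \right)} \right)} - g{\left(-529,598 \right)} = \frac{603}{4} \cdot \frac{1}{3} - \left(-47 - 529\right) = \frac{201}{4} - -576 = \frac{201}{4} + 576 = \frac{2505}{4}$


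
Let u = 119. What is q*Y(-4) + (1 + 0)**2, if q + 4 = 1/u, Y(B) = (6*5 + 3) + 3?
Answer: -16981/119 ≈ -142.70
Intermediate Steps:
Y(B) = 36 (Y(B) = (30 + 3) + 3 = 33 + 3 = 36)
q = -475/119 (q = -4 + 1/119 = -475/119 ≈ -3.9916)
q*Y(-4) + (1 + 0)**2 = -475/119*36 + (1 + 0)**2 = -17100/119 + 1**2 = -17100/119 + 1 = -16981/119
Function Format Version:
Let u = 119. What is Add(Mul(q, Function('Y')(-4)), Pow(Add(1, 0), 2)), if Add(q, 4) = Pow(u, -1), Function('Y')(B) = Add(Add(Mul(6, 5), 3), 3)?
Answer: Rational(-16981, 119) ≈ -142.70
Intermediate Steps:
Function('Y')(B) = 36 (Function('Y')(B) = Add(Add(30, 3), 3) = Add(33, 3) = 36)
q = Rational(-475, 119) (q = Add(-4, Pow(119, -1)) = Add(-4, Rational(1, 119)) = Rational(-475, 119) ≈ -3.9916)
Add(Mul(q, Function('Y')(-4)), Pow(Add(1, 0), 2)) = Add(Mul(Rational(-475, 119), 36), Pow(Add(1, 0), 2)) = Add(Rational(-17100, 119), Pow(1, 2)) = Add(Rational(-17100, 119), 1) = Rational(-16981, 119)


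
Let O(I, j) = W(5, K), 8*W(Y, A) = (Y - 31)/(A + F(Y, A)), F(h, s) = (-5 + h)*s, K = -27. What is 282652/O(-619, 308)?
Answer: 30526416/13 ≈ 2.3482e+6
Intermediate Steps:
F(h, s) = s*(-5 + h)
W(Y, A) = (-31 + Y)/(8*(A + A*(-5 + Y))) (W(Y, A) = ((Y - 31)/(A + A*(-5 + Y)))/8 = ((-31 + Y)/(A + A*(-5 + Y)))/8 = (-31 + Y)/(8*(A + A*(-5 + Y))))
O(I, j) = 13/108 (O(I, j) = (⅛)*(-31 + 5)/(-27*(-4 + 5)) = (⅛)*(-1/27)*(-26)/1 = (⅛)*(-1/27)*1*(-26) = 13/108)
282652/O(-619, 308) = 282652/(13/108) = 282652*(108/13) = 30526416/13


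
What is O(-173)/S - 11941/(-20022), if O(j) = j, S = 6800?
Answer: 38867497/68074800 ≈ 0.57095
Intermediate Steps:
O(-173)/S - 11941/(-20022) = -173/6800 - 11941/(-20022) = -173*1/6800 - 11941*(-1/20022) = -173/6800 + 11941/20022 = 38867497/68074800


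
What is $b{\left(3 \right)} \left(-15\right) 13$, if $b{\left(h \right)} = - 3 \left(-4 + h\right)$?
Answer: $-585$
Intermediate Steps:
$b{\left(h \right)} = 12 - 3 h$
$b{\left(3 \right)} \left(-15\right) 13 = \left(12 - 9\right) \left(-15\right) 13 = 3 \left(-15\right) 13 = \left(-45\right) 13 = -585$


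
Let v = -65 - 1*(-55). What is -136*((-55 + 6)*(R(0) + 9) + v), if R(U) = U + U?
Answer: 61336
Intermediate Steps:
v = -10 (v = -65 + 55 = -10)
R(U) = 2*U
-136*((-55 + 6)*(R(0) + 9) + v) = -136*((-55 + 6)*(2*0 + 9) - 10) = -136*(-49*(0 + 9) - 10) = -136*(-49*9 - 10) = -136*(-441 - 10) = -136*(-451) = 61336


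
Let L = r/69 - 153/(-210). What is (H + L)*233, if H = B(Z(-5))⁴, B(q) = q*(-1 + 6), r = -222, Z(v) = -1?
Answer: 233522619/1610 ≈ 1.4505e+5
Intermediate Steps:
B(q) = 5*q (B(q) = q*5 = 5*q)
H = 625 (H = (5*(-1))⁴ = (-5)⁴ = 625)
L = -4007/1610 (L = -222/69 - 153/(-210) = -222*1/69 - 153*(-1/210) = -74/23 + 51/70 = -4007/1610 ≈ -2.4888)
(H + L)*233 = (625 - 4007/1610)*233 = (1002243/1610)*233 = 233522619/1610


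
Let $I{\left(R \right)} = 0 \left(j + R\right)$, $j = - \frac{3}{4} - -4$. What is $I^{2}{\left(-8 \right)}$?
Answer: $0$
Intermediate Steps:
$j = \frac{13}{4}$ ($j = \left(-3\right) \frac{1}{4} + 4 = - \frac{3}{4} + 4 = \frac{13}{4} \approx 3.25$)
$I{\left(R \right)} = 0$ ($I{\left(R \right)} = 0 \left(\frac{13}{4} + R\right) = 0$)
$I^{2}{\left(-8 \right)} = 0^{2} = 0$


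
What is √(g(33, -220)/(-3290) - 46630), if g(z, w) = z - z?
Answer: I*√46630 ≈ 215.94*I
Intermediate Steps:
g(z, w) = 0
√(g(33, -220)/(-3290) - 46630) = √(0/(-3290) - 46630) = √(0*(-1/3290) - 46630) = √(0 - 46630) = √(-46630) = I*√46630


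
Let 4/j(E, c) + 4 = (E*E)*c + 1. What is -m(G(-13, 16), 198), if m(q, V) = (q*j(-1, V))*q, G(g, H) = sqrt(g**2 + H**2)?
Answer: -340/39 ≈ -8.7179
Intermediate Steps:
j(E, c) = 4/(-3 + c*E**2) (j(E, c) = 4/(-4 + ((E*E)*c + 1)) = 4/(-4 + (E**2*c + 1)) = 4/(-4 + (c*E**2 + 1)) = 4/(-4 + (1 + c*E**2)) = 4/(-3 + c*E**2))
G(g, H) = sqrt(H**2 + g**2)
m(q, V) = 4*q**2/(-3 + V) (m(q, V) = (q*(4/(-3 + V*(-1)**2)))*q = (q*(4/(-3 + V*1)))*q = (q*(4/(-3 + V)))*q = (4*q/(-3 + V))*q = 4*q**2/(-3 + V))
-m(G(-13, 16), 198) = -4*(sqrt(16**2 + (-13)**2))**2/(-3 + 198) = -4*(sqrt(256 + 169))**2/195 = -4*(sqrt(425))**2/195 = -4*(5*sqrt(17))**2/195 = -4*425/195 = -1*340/39 = -340/39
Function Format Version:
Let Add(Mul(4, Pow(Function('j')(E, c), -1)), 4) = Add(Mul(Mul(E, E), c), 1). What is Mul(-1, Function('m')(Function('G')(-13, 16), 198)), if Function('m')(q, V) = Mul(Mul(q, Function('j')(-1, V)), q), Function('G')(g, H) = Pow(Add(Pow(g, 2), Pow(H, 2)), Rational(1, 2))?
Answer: Rational(-340, 39) ≈ -8.7179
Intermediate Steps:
Function('j')(E, c) = Mul(4, Pow(Add(-3, Mul(c, Pow(E, 2))), -1)) (Function('j')(E, c) = Mul(4, Pow(Add(-4, Add(Mul(Mul(E, E), c), 1)), -1)) = Mul(4, Pow(Add(-4, Add(Mul(Pow(E, 2), c), 1)), -1)) = Mul(4, Pow(Add(-4, Add(Mul(c, Pow(E, 2)), 1)), -1)) = Mul(4, Pow(Add(-4, Add(1, Mul(c, Pow(E, 2)))), -1)) = Mul(4, Pow(Add(-3, Mul(c, Pow(E, 2))), -1)))
Function('G')(g, H) = Pow(Add(Pow(H, 2), Pow(g, 2)), Rational(1, 2))
Function('m')(q, V) = Mul(4, Pow(q, 2), Pow(Add(-3, V), -1)) (Function('m')(q, V) = Mul(Mul(q, Mul(4, Pow(Add(-3, Mul(V, Pow(-1, 2))), -1))), q) = Mul(Mul(q, Mul(4, Pow(Add(-3, Mul(V, 1)), -1))), q) = Mul(Mul(q, Mul(4, Pow(Add(-3, V), -1))), q) = Mul(Mul(4, q, Pow(Add(-3, V), -1)), q) = Mul(4, Pow(q, 2), Pow(Add(-3, V), -1)))
Mul(-1, Function('m')(Function('G')(-13, 16), 198)) = Mul(-1, Mul(4, Pow(Pow(Add(Pow(16, 2), Pow(-13, 2)), Rational(1, 2)), 2), Pow(Add(-3, 198), -1))) = Mul(-1, Mul(4, Pow(Pow(Add(256, 169), Rational(1, 2)), 2), Pow(195, -1))) = Mul(-1, Mul(4, Pow(Pow(425, Rational(1, 2)), 2), Rational(1, 195))) = Mul(-1, Mul(4, Pow(Mul(5, Pow(17, Rational(1, 2))), 2), Rational(1, 195))) = Mul(-1, Mul(4, 425, Rational(1, 195))) = Mul(-1, Rational(340, 39)) = Rational(-340, 39)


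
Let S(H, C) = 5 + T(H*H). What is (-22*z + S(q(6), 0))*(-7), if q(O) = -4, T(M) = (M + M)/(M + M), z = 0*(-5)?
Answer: -42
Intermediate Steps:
z = 0
T(M) = 1 (T(M) = (2*M)/((2*M)) = (2*M)*(1/(2*M)) = 1)
S(H, C) = 6 (S(H, C) = 5 + 1 = 6)
(-22*z + S(q(6), 0))*(-7) = (-22*0 + 6)*(-7) = (0 + 6)*(-7) = 6*(-7) = -42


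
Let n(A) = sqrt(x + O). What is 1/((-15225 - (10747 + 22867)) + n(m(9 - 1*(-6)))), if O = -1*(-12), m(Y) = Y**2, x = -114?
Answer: -48839/2385248023 - I*sqrt(102)/2385248023 ≈ -2.0475e-5 - 4.2342e-9*I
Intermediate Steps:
O = 12
n(A) = I*sqrt(102) (n(A) = sqrt(-114 + 12) = sqrt(-102) = I*sqrt(102))
1/((-15225 - (10747 + 22867)) + n(m(9 - 1*(-6)))) = 1/((-15225 - (10747 + 22867)) + I*sqrt(102)) = 1/((-15225 - 1*33614) + I*sqrt(102)) = 1/((-15225 - 33614) + I*sqrt(102)) = 1/(-48839 + I*sqrt(102))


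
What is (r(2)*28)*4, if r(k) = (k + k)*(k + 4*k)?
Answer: 4480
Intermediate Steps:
r(k) = 10*k² (r(k) = (2*k)*(5*k) = 10*k²)
(r(2)*28)*4 = ((10*2²)*28)*4 = ((10*4)*28)*4 = (40*28)*4 = 1120*4 = 4480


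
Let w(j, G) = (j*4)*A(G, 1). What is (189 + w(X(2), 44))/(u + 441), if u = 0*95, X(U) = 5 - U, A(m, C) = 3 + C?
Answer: 79/147 ≈ 0.53741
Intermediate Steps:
u = 0
w(j, G) = 16*j (w(j, G) = (j*4)*(3 + 1) = (4*j)*4 = 16*j)
(189 + w(X(2), 44))/(u + 441) = (189 + 16*(5 - 1*2))/(0 + 441) = (189 + 16*(5 - 2))/441 = (189 + 16*3)*(1/441) = (189 + 48)*(1/441) = 237*(1/441) = 79/147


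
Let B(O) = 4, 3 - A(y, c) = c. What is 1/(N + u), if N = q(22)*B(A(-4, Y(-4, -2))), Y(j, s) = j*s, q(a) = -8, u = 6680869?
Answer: 1/6680837 ≈ 1.4968e-7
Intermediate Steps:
A(y, c) = 3 - c
N = -32 (N = -8*4 = -32)
1/(N + u) = 1/(-32 + 6680869) = 1/6680837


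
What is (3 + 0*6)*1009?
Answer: 3027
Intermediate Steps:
(3 + 0*6)*1009 = (3 + 0)*1009 = 3*1009 = 3027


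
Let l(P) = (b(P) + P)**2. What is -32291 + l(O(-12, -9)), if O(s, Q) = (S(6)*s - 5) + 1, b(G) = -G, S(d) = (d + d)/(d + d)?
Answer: -32291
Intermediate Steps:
S(d) = 1 (S(d) = (2*d)/((2*d)) = (2*d)*(1/(2*d)) = 1)
O(s, Q) = -4 + s (O(s, Q) = (1*s - 5) + 1 = (s - 5) + 1 = (-5 + s) + 1 = -4 + s)
l(P) = 0 (l(P) = (-P + P)**2 = 0**2 = 0)
-32291 + l(O(-12, -9)) = -32291 + 0 = -32291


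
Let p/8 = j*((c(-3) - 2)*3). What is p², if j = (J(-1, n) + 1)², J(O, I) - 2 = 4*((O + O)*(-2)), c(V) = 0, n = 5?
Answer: 300259584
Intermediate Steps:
J(O, I) = 2 - 16*O (J(O, I) = 2 + 4*((O + O)*(-2)) = 2 + 4*((2*O)*(-2)) = 2 + 4*(-4*O) = 2 - 16*O)
j = 361 (j = ((2 - 16*(-1)) + 1)² = ((2 + 16) + 1)² = (18 + 1)² = 19² = 361)
p = -17328 (p = 8*(361*((0 - 2)*3)) = 8*(361*(-2*3)) = 8*(361*(-6)) = 8*(-2166) = -17328)
p² = (-17328)² = 300259584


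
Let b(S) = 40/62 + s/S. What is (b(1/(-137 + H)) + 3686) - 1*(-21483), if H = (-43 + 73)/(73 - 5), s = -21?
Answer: 29551399/1054 ≈ 28037.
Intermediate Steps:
H = 15/34 (H = 30/68 = 30*(1/68) = 15/34 ≈ 0.44118)
b(S) = 20/31 - 21/S (b(S) = 40/62 - 21/S = 40*(1/62) - 21/S = 20/31 - 21/S)
(b(1/(-137 + H)) + 3686) - 1*(-21483) = ((20/31 - 21/(1/(-137 + 15/34))) + 3686) - 1*(-21483) = ((20/31 - 21/(1/(-4643/34))) + 3686) + 21483 = ((20/31 - 21/(-34/4643)) + 3686) + 21483 = ((20/31 - 21*(-4643/34)) + 3686) + 21483 = ((20/31 + 97503/34) + 3686) + 21483 = (3023273/1054 + 3686) + 21483 = 6908317/1054 + 21483 = 29551399/1054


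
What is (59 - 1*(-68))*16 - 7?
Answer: 2025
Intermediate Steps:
(59 - 1*(-68))*16 - 7 = (59 + 68)*16 - 7 = 127*16 - 7 = 2032 - 7 = 2025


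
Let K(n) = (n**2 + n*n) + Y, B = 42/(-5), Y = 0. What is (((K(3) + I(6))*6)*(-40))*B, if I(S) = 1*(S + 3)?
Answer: 54432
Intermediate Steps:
B = -42/5 (B = 42*(-1/5) = -42/5 ≈ -8.4000)
I(S) = 3 + S (I(S) = 1*(3 + S) = 3 + S)
K(n) = 2*n**2 (K(n) = (n**2 + n*n) + 0 = (n**2 + n**2) + 0 = 2*n**2 + 0 = 2*n**2)
(((K(3) + I(6))*6)*(-40))*B = (((2*3**2 + (3 + 6))*6)*(-40))*(-42/5) = (((2*9 + 9)*6)*(-40))*(-42/5) = (((18 + 9)*6)*(-40))*(-42/5) = ((27*6)*(-40))*(-42/5) = (162*(-40))*(-42/5) = -6480*(-42/5) = 54432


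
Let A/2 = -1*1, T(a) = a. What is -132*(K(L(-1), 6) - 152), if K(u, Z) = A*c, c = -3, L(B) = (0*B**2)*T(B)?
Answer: 19272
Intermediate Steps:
L(B) = 0 (L(B) = (0*B**2)*B = 0*B = 0)
A = -2 (A = 2*(-1*1) = 2*(-1) = -2)
K(u, Z) = 6 (K(u, Z) = -2*(-3) = 6)
-132*(K(L(-1), 6) - 152) = -132*(6 - 152) = -132*(-146) = 19272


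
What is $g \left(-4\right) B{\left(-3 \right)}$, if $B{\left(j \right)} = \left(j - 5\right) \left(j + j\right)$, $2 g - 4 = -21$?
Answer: $1632$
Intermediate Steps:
$g = - \frac{17}{2}$ ($g = 2 + \frac{1}{2} \left(-21\right) = 2 - \frac{21}{2} = - \frac{17}{2} \approx -8.5$)
$B{\left(j \right)} = 2 j \left(-5 + j\right)$ ($B{\left(j \right)} = \left(-5 + j\right) 2 j = 2 j \left(-5 + j\right)$)
$g \left(-4\right) B{\left(-3 \right)} = \left(- \frac{17}{2}\right) \left(-4\right) 2 \left(-3\right) \left(-5 - 3\right) = 34 \cdot 2 \left(-3\right) \left(-8\right) = 34 \cdot 48 = 1632$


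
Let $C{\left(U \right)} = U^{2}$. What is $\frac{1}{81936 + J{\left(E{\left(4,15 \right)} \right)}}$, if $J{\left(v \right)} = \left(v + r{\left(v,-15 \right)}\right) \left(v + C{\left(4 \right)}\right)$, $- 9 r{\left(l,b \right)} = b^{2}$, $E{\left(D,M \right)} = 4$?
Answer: $\frac{1}{81516} \approx 1.2268 \cdot 10^{-5}$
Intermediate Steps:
$r{\left(l,b \right)} = - \frac{b^{2}}{9}$
$J{\left(v \right)} = \left(-25 + v\right) \left(16 + v\right)$ ($J{\left(v \right)} = \left(v - \frac{\left(-15\right)^{2}}{9}\right) \left(v + 4^{2}\right) = \left(v - 25\right) \left(v + 16\right) = \left(v - 25\right) \left(16 + v\right) = \left(-25 + v\right) \left(16 + v\right)$)
$\frac{1}{81936 + J{\left(E{\left(4,15 \right)} \right)}} = \frac{1}{81936 - \left(436 - 16\right)} = \frac{1}{81936 - 420} = \frac{1}{81516}$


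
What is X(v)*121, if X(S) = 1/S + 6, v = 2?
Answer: 1573/2 ≈ 786.50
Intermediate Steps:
X(S) = 6 + 1/S
X(v)*121 = (6 + 1/2)*121 = (13/2)*121 = 1573/2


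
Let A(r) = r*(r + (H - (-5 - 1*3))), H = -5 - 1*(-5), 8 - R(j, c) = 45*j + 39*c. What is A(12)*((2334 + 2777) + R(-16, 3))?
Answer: 1373280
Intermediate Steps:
R(j, c) = 8 - 45*j - 39*c (R(j, c) = 8 - (45*j + 39*c) = 8 - (39*c + 45*j) = 8 + (-45*j - 39*c) = 8 - 45*j - 39*c)
H = 0 (H = -5 + 5 = 0)
A(r) = r*(8 + r) (A(r) = r*(r + (0 - (-5 - 1*3))) = r*(r + (0 - (-5 - 3))) = r*(r + (0 - 1*(-8))) = r*(r + (0 + 8)) = r*(r + 8) = r*(8 + r))
A(12)*((2334 + 2777) + R(-16, 3)) = (12*(8 + 12))*((2334 + 2777) + (8 - 45*(-16) - 39*3)) = (12*20)*(5111 + (8 + 720 - 117)) = 240*(5111 + 611) = 240*5722 = 1373280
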